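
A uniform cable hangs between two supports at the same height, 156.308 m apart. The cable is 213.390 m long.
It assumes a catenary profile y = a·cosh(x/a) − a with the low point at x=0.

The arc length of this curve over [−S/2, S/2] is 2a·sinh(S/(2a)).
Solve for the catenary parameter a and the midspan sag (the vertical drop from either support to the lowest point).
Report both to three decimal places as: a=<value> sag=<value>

seed: a₀ = √(S³/(24(L−S))) = √(156.308³/(24·57.082)) = 52.797894
iter 1: u=1.480248  f(a)=+6.590e+00  f'(a)=-2.675e+00  a ← 52.797894 − (+6.590e+00/-2.675e+00) = 55.261772
iter 2: u=1.414251  f(a)=+4.894e-01  f'(a)=-2.291e+00  a ← 55.261772 − (+4.894e-01/-2.291e+00) = 55.475393
iter 3: u=1.408805  f(a)=+3.177e-03  f'(a)=-2.261e+00  a ← 55.475393 − (+3.177e-03/-2.261e+00) = 55.476798
iter 4: u=1.408769  f(a)=+1.359e-07  f'(a)=-2.261e+00  a ← 55.476798 − (+1.359e-07/-2.261e+00) = 55.476798
iter 5: u=1.408769  f(a)=+2.842e-14  f'(a)=-2.261e+00  a ← 55.476798 − (+2.842e-14/-2.261e+00) = 55.476798
converged: |Δa| < 1e-12 after 5 iterations
sag = a·(cosh(S/(2a)) − 1) = 55.476798·(cosh(1.408769) − 1) = 64.779171
T_max/T_min = cosh(S/(2a)) = 2.167680

a=55.477 sag=64.779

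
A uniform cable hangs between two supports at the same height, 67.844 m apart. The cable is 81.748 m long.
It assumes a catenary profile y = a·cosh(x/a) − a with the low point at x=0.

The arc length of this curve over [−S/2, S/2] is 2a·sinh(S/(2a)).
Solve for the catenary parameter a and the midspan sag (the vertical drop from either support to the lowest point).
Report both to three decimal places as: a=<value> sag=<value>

seed: a₀ = √(S³/(24(L−S))) = √(67.844³/(24·13.904)) = 30.590859
iter 1: u=1.108893  f(a)=+8.803e-01  f'(a)=-1.026e+00  a ← 30.590859 − (+8.803e-01/-1.026e+00) = 31.449001
iter 2: u=1.078635  f(a)=+3.840e-02  f'(a)=-9.381e-01  a ← 31.449001 − (+3.840e-02/-9.381e-01) = 31.489937
iter 3: u=1.077233  f(a)=+8.046e-05  f'(a)=-9.342e-01  a ← 31.489937 − (+8.046e-05/-9.342e-01) = 31.490023
iter 4: u=1.077230  f(a)=+3.548e-10  f'(a)=-9.342e-01  a ← 31.490023 − (+3.548e-10/-9.342e-01) = 31.490023
iter 5: u=1.077230  f(a)=+0.000e+00  f'(a)=-9.342e-01  a ← 31.490023 − (+0.000e+00/-9.342e-01) = 31.490023
converged: |Δa| < 1e-12 after 5 iterations
sag = a·(cosh(S/(2a)) − 1) = 31.490023·(cosh(1.077230) − 1) = 20.107510
T_max/T_min = cosh(S/(2a)) = 1.638536

a=31.490 sag=20.108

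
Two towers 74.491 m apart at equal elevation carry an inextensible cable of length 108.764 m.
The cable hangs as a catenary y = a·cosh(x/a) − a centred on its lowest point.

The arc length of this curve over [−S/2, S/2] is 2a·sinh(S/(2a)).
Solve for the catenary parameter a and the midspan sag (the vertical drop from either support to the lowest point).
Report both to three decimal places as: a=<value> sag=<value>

seed: a₀ = √(S³/(24(L−S))) = √(74.491³/(24·34.273)) = 22.416821
iter 1: u=1.661498  f(a)=+5.054e+00  f'(a)=-3.990e+00  a ← 22.416821 − (+5.054e+00/-3.990e+00) = 23.683591
iter 2: u=1.572629  f(a)=+4.600e-01  f'(a)=-3.293e+00  a ← 23.683591 − (+4.600e-01/-3.293e+00) = 23.823271
iter 3: u=1.563408  f(a)=+4.655e-03  f'(a)=-3.227e+00  a ← 23.823271 − (+4.655e-03/-3.227e+00) = 23.824714
iter 4: u=1.563314  f(a)=+4.873e-07  f'(a)=-3.226e+00  a ← 23.824714 − (+4.873e-07/-3.226e+00) = 23.824714
iter 5: u=1.563314  f(a)=+0.000e+00  f'(a)=-3.226e+00  a ← 23.824714 − (+0.000e+00/-3.226e+00) = 23.824714
converged: |Δa| < 1e-12 after 5 iterations
sag = a·(cosh(S/(2a)) − 1) = 23.824714·(cosh(1.563314) − 1) = 35.547156
T_max/T_min = cosh(S/(2a)) = 2.492029

a=23.825 sag=35.547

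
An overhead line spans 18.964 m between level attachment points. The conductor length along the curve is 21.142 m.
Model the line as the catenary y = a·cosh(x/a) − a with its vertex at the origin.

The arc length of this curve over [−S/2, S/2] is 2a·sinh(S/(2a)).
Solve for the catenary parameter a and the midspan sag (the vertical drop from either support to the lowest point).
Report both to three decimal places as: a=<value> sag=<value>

a=11.614 sag=4.090

seed: a₀ = √(S³/(24(L−S))) = √(18.964³/(24·2.178)) = 11.422479
iter 1: u=0.830118  f(a)=+7.629e-02  f'(a)=-4.083e-01  a ← 11.422479 − (+7.629e-02/-4.083e-01) = 11.609322
iter 2: u=0.816757  f(a)=+1.912e-03  f'(a)=-3.881e-01  a ← 11.609322 − (+1.912e-03/-3.881e-01) = 11.614249
iter 3: u=0.816411  f(a)=+1.270e-06  f'(a)=-3.875e-01  a ← 11.614249 − (+1.270e-06/-3.875e-01) = 11.614252
iter 4: u=0.816411  f(a)=+5.649e-13  f'(a)=-3.875e-01  a ← 11.614252 − (+5.649e-13/-3.875e-01) = 11.614252
converged: |Δa| < 1e-12 after 4 iterations
sag = a·(cosh(S/(2a)) − 1) = 11.614252·(cosh(0.816411) − 1) = 4.090425
T_max/T_min = cosh(S/(2a)) = 1.352190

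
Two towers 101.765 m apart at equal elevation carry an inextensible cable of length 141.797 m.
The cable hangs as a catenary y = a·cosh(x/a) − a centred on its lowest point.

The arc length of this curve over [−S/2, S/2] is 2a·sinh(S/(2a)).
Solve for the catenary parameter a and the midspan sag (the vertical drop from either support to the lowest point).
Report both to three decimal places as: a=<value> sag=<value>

seed: a₀ = √(S³/(24(L−S))) = √(101.765³/(24·40.032)) = 33.119852
iter 1: u=1.536314  f(a)=+4.999e+00  f'(a)=-3.038e+00  a ← 33.119852 − (+4.999e+00/-3.038e+00) = 34.765115
iter 2: u=1.463608  f(a)=+3.966e-01  f'(a)=-2.574e+00  a ← 34.765115 − (+3.966e-01/-2.574e+00) = 34.919226
iter 3: u=1.457149  f(a)=+2.972e-03  f'(a)=-2.535e+00  a ← 34.919226 − (+2.972e-03/-2.535e+00) = 34.920399
iter 4: u=1.457100  f(a)=+1.697e-07  f'(a)=-2.535e+00  a ← 34.920399 − (+1.697e-07/-2.535e+00) = 34.920399
iter 5: u=1.457100  f(a)=+0.000e+00  f'(a)=-2.535e+00  a ← 34.920399 − (+0.000e+00/-2.535e+00) = 34.920399
converged: |Δa| < 1e-12 after 5 iterations
sag = a·(cosh(S/(2a)) − 1) = 34.920399·(cosh(1.457100) − 1) = 44.111440
T_max/T_min = cosh(S/(2a)) = 2.263200

a=34.920 sag=44.111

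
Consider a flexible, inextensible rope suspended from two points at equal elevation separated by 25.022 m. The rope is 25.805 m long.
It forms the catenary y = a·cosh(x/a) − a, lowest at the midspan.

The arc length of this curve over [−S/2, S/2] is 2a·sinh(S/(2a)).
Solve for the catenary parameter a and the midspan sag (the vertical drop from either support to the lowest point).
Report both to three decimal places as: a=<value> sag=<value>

a=29.008 sag=2.740

seed: a₀ = √(S³/(24(L−S))) = √(25.022³/(24·0.783)) = 28.873307
iter 1: u=0.433307  f(a)=+7.384e-03  f'(a)=-5.526e-02  a ← 28.873307 − (+7.384e-03/-5.526e-02) = 29.006916
iter 2: u=0.431311  f(a)=+5.157e-05  f'(a)=-5.449e-02  a ← 29.006916 − (+5.157e-05/-5.449e-02) = 29.007863
iter 3: u=0.431297  f(a)=+2.554e-09  f'(a)=-5.449e-02  a ← 29.007863 − (+2.554e-09/-5.449e-02) = 29.007863
iter 4: u=0.431297  f(a)=+0.000e+00  f'(a)=-5.449e-02  a ← 29.007863 − (+0.000e+00/-5.449e-02) = 29.007863
converged: |Δa| < 1e-12 after 4 iterations
sag = a·(cosh(S/(2a)) − 1) = 29.007863·(cosh(0.431297) − 1) = 2.740060
T_max/T_min = cosh(S/(2a)) = 1.094459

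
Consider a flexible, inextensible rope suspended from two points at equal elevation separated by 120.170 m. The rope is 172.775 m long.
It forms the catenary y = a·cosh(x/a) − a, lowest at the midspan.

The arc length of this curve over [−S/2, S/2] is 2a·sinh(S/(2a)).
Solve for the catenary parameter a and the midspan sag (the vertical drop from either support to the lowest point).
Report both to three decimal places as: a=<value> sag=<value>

seed: a₀ = √(S³/(24(L−S))) = √(120.170³/(24·52.605)) = 37.074471
iter 1: u=1.620657  f(a)=+7.357e+00  f'(a)=-3.657e+00  a ← 37.074471 − (+7.357e+00/-3.657e+00) = 39.086350
iter 2: u=1.537237  f(a)=+6.413e-01  f'(a)=-3.045e+00  a ← 39.086350 − (+6.413e-01/-3.045e+00) = 39.296981
iter 3: u=1.528998  f(a)=+5.901e-03  f'(a)=-2.989e+00  a ← 39.296981 − (+5.901e-03/-2.989e+00) = 39.298955
iter 4: u=1.528921  f(a)=+5.097e-07  f'(a)=-2.988e+00  a ← 39.298955 − (+5.097e-07/-2.988e+00) = 39.298955
iter 5: u=1.528921  f(a)=-2.842e-14  f'(a)=-2.988e+00  a ← 39.298955 − (-2.842e-14/-2.988e+00) = 39.298955
converged: |Δa| < 1e-12 after 5 iterations
sag = a·(cosh(S/(2a)) − 1) = 39.298955·(cosh(1.528921) − 1) = 55.607357
T_max/T_min = cosh(S/(2a)) = 2.414983

a=39.299 sag=55.607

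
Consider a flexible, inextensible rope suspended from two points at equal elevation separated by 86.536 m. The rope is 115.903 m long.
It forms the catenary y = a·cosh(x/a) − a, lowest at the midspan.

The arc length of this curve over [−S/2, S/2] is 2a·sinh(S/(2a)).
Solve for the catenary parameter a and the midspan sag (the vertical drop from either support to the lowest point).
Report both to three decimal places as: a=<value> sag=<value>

seed: a₀ = √(S³/(24(L−S))) = √(86.536³/(24·29.367)) = 30.322137
iter 1: u=1.426944  f(a)=+3.139e+00  f'(a)=-2.361e+00  a ← 30.322137 − (+3.139e+00/-2.361e+00) = 31.651521
iter 2: u=1.367012  f(a)=+2.182e-01  f'(a)=-2.043e+00  a ← 31.651521 − (+2.182e-01/-2.043e+00) = 31.758324
iter 3: u=1.362414  f(a)=+1.229e-03  f'(a)=-2.020e+00  a ← 31.758324 − (+1.229e-03/-2.020e+00) = 31.758932
iter 4: u=1.362388  f(a)=+3.947e-08  f'(a)=-2.020e+00  a ← 31.758932 − (+3.947e-08/-2.020e+00) = 31.758932
iter 5: u=1.362388  f(a)=+1.421e-14  f'(a)=-2.020e+00  a ← 31.758932 − (+1.421e-14/-2.020e+00) = 31.758932
converged: |Δa| < 1e-12 after 5 iterations
sag = a·(cosh(S/(2a)) − 1) = 31.758932·(cosh(1.362388) − 1) = 34.324395
T_max/T_min = cosh(S/(2a)) = 2.080779

a=31.759 sag=34.324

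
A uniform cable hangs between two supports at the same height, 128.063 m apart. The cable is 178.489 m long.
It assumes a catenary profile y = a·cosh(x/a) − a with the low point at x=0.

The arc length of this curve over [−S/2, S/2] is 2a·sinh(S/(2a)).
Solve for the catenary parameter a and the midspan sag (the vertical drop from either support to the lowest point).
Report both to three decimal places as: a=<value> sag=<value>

seed: a₀ = √(S³/(24(L−S))) = √(128.063³/(24·50.426)) = 41.658404
iter 1: u=1.537061  f(a)=+6.303e+00  f'(a)=-3.043e+00  a ← 41.658404 − (+6.303e+00/-3.043e+00) = 43.729507
iter 2: u=1.464263  f(a)=+5.005e-01  f'(a)=-2.577e+00  a ← 43.729507 − (+5.005e-01/-2.577e+00) = 43.923703
iter 3: u=1.457789  f(a)=+3.758e-03  f'(a)=-2.539e+00  a ← 43.923703 − (+3.758e-03/-2.539e+00) = 43.925184
iter 4: u=1.457740  f(a)=+2.154e-07  f'(a)=-2.539e+00  a ← 43.925184 − (+2.154e-07/-2.539e+00) = 43.925184
iter 5: u=1.457740  f(a)=+2.842e-14  f'(a)=-2.539e+00  a ← 43.925184 − (+2.842e-14/-2.539e+00) = 43.925184
converged: |Δa| < 1e-12 after 5 iterations
sag = a·(cosh(S/(2a)) − 1) = 43.925184·(cosh(1.457740) − 1) = 55.543417
T_max/T_min = cosh(S/(2a)) = 2.264501

a=43.925 sag=55.543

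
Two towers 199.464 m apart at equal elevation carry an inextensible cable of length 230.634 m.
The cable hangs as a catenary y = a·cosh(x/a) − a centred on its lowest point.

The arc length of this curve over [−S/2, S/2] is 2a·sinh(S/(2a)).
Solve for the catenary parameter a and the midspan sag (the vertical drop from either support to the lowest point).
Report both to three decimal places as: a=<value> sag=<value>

a=105.329 sag=50.851

seed: a₀ = √(S³/(24(L−S))) = √(199.464³/(24·31.170)) = 102.996570
iter 1: u=0.968304  f(a)=+1.494e+00  f'(a)=-6.639e-01  a ← 102.996570 − (+1.494e+00/-6.639e-01) = 105.247232
iter 2: u=0.947597  f(a)=+5.038e-02  f'(a)=-6.199e-01  a ← 105.247232 − (+5.038e-02/-6.199e-01) = 105.328517
iter 3: u=0.946866  f(a)=+6.171e-05  f'(a)=-6.183e-01  a ← 105.328517 − (+6.171e-05/-6.183e-01) = 105.328616
iter 4: u=0.946865  f(a)=+9.280e-11  f'(a)=-6.183e-01  a ← 105.328616 − (+9.280e-11/-6.183e-01) = 105.328616
iter 5: u=0.946865  f(a)=+2.842e-14  f'(a)=-6.183e-01  a ← 105.328616 − (+2.842e-14/-6.183e-01) = 105.328616
converged: |Δa| < 1e-12 after 5 iterations
sag = a·(cosh(S/(2a)) − 1) = 105.328616·(cosh(0.946865) − 1) = 50.851177
T_max/T_min = cosh(S/(2a)) = 1.482786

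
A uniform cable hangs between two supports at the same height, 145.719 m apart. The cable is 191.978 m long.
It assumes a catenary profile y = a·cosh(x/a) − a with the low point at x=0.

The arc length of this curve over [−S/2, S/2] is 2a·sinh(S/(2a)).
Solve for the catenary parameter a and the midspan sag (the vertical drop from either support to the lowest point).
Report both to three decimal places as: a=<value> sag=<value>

a=55.142 sag=55.558

seed: a₀ = √(S³/(24(L−S))) = √(145.719³/(24·46.259)) = 52.792294
iter 1: u=1.380116  f(a)=+4.611e+00  f'(a)=-2.110e+00  a ← 52.792294 − (+4.611e+00/-2.110e+00) = 54.977647
iter 2: u=1.325257  f(a)=+3.017e-01  f'(a)=-1.842e+00  a ← 54.977647 − (+3.017e-01/-1.842e+00) = 55.141473
iter 3: u=1.321319  f(a)=+1.493e-03  f'(a)=-1.824e+00  a ← 55.141473 − (+1.493e-03/-1.824e+00) = 55.142291
iter 4: u=1.321300  f(a)=+3.692e-08  f'(a)=-1.824e+00  a ← 55.142291 − (+3.692e-08/-1.824e+00) = 55.142291
iter 5: u=1.321300  f(a)=-2.842e-14  f'(a)=-1.824e+00  a ← 55.142291 − (-2.842e-14/-1.824e+00) = 55.142291
converged: |Δa| < 1e-12 after 5 iterations
sag = a·(cosh(S/(2a)) − 1) = 55.142291·(cosh(1.321300) − 1) = 55.558027
T_max/T_min = cosh(S/(2a)) = 2.007539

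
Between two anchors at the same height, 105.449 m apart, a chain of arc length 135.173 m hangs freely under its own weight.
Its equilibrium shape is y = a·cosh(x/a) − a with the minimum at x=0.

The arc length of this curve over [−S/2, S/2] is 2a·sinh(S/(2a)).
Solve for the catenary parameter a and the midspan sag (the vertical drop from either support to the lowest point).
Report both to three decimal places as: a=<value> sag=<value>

seed: a₀ = √(S³/(24(L−S))) = √(105.449³/(24·29.724)) = 40.541933
iter 1: u=1.300493  f(a)=+2.617e+00  f'(a)=-1.730e+00  a ← 40.541933 − (+2.617e+00/-1.730e+00) = 42.054958
iter 2: u=1.253705  f(a)=+1.536e-01  f'(a)=-1.532e+00  a ← 42.054958 − (+1.536e-01/-1.532e+00) = 42.155243
iter 3: u=1.250722  f(a)=+6.026e-04  f'(a)=-1.520e+00  a ← 42.155243 − (+6.026e-04/-1.520e+00) = 42.155639
iter 4: u=1.250710  f(a)=+9.349e-09  f'(a)=-1.520e+00  a ← 42.155639 − (+9.349e-09/-1.520e+00) = 42.155639
iter 5: u=1.250710  f(a)=+2.842e-14  f'(a)=-1.520e+00  a ← 42.155639 − (+2.842e-14/-1.520e+00) = 42.155639
converged: |Δa| < 1e-12 after 5 iterations
sag = a·(cosh(S/(2a)) − 1) = 42.155639·(cosh(1.250710) − 1) = 37.500076
T_max/T_min = cosh(S/(2a)) = 1.889562

a=42.156 sag=37.500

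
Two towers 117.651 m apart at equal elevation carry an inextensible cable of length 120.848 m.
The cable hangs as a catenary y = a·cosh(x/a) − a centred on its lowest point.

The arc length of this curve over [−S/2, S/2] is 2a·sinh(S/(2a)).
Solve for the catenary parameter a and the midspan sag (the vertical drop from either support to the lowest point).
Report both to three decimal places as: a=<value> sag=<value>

seed: a₀ = √(S³/(24(L−S))) = √(117.651³/(24·3.197)) = 145.685556
iter 1: u=0.403784  f(a)=+2.616e-02  f'(a)=-4.461e-02  a ← 145.685556 − (+2.616e-02/-4.461e-02) = 146.272068
iter 2: u=0.402165  f(a)=+1.588e-04  f'(a)=-4.407e-02  a ← 146.272068 − (+1.588e-04/-4.407e-02) = 146.275672
iter 3: u=0.402155  f(a)=+5.934e-09  f'(a)=-4.407e-02  a ← 146.275672 − (+5.934e-09/-4.407e-02) = 146.275672
iter 4: u=0.402155  f(a)=-1.421e-14  f'(a)=-4.407e-02  a ← 146.275672 − (-1.421e-14/-4.407e-02) = 146.275672
converged: |Δa| < 1e-12 after 4 iterations
sag = a·(cosh(S/(2a)) − 1) = 146.275672·(cosh(0.402155) − 1) = 11.988765
T_max/T_min = cosh(S/(2a)) = 1.081960

a=146.276 sag=11.989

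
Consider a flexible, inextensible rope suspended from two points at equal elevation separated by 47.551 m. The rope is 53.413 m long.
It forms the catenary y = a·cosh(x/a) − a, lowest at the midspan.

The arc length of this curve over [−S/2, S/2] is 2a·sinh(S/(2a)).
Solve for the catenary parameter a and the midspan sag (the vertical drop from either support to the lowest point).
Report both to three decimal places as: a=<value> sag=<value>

a=28.142 sag=10.655

seed: a₀ = √(S³/(24(L−S))) = √(47.551³/(24·5.862)) = 27.644641
iter 1: u=0.860040  f(a)=+2.207e-01  f'(a)=-4.563e-01  a ← 27.644641 − (+2.207e-01/-4.563e-01) = 28.128208
iter 2: u=0.845255  f(a)=+5.923e-03  f'(a)=-4.321e-01  a ← 28.128208 − (+5.923e-03/-4.321e-01) = 28.141915
iter 3: u=0.844843  f(a)=+4.528e-06  f'(a)=-4.314e-01  a ← 28.141915 − (+4.528e-06/-4.314e-01) = 28.141925
iter 4: u=0.844843  f(a)=+2.650e-12  f'(a)=-4.314e-01  a ← 28.141925 − (+2.650e-12/-4.314e-01) = 28.141925
converged: |Δa| < 1e-12 after 4 iterations
sag = a·(cosh(S/(2a)) − 1) = 28.141925·(cosh(0.844843) − 1) = 10.655048
T_max/T_min = cosh(S/(2a)) = 1.378618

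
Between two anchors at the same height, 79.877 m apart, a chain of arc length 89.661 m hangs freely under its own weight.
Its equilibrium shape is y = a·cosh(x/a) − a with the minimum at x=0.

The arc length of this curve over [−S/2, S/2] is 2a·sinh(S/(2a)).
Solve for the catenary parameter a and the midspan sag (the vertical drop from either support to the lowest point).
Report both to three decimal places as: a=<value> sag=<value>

a=47.420 sag=17.837

seed: a₀ = √(S³/(24(L−S))) = √(79.877³/(24·9.784)) = 46.587432
iter 1: u=0.857281  f(a)=+3.659e-01  f'(a)=-4.517e-01  a ← 46.587432 − (+3.659e-01/-4.517e-01) = 47.397415
iter 2: u=0.842630  f(a)=+9.760e-03  f'(a)=-4.279e-01  a ← 47.397415 − (+9.760e-03/-4.279e-01) = 47.420224
iter 3: u=0.842225  f(a)=+7.367e-06  f'(a)=-4.273e-01  a ← 47.420224 − (+7.367e-06/-4.273e-01) = 47.420241
iter 4: u=0.842225  f(a)=+4.206e-12  f'(a)=-4.273e-01  a ← 47.420241 − (+4.206e-12/-4.273e-01) = 47.420241
converged: |Δa| < 1e-12 after 4 iterations
sag = a·(cosh(S/(2a)) − 1) = 47.420241·(cosh(0.842225) − 1) = 17.836582
T_max/T_min = cosh(S/(2a)) = 1.376139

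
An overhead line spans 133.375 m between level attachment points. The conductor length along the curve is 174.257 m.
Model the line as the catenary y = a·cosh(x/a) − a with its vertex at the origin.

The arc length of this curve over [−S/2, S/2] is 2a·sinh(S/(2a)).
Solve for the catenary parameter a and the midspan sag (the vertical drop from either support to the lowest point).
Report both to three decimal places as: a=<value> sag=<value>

a=51.293 sag=49.813

seed: a₀ = √(S³/(24(L−S))) = √(133.375³/(24·40.882)) = 49.174501
iter 1: u=1.356140  f(a)=+3.928e+00  f'(a)=-1.989e+00  a ← 49.174501 − (+3.928e+00/-1.989e+00) = 51.149168
iter 2: u=1.303785  f(a)=+2.490e-01  f'(a)=-1.744e+00  a ← 51.149168 − (+2.490e-01/-1.744e+00) = 51.291917
iter 3: u=1.300156  f(a)=+1.150e-03  f'(a)=-1.728e+00  a ← 51.291917 − (+1.150e-03/-1.728e+00) = 51.292582
iter 4: u=1.300139  f(a)=+2.480e-08  f'(a)=-1.728e+00  a ← 51.292582 − (+2.480e-08/-1.728e+00) = 51.292582
iter 5: u=1.300139  f(a)=+0.000e+00  f'(a)=-1.728e+00  a ← 51.292582 − (+0.000e+00/-1.728e+00) = 51.292582
converged: |Δa| < 1e-12 after 5 iterations
sag = a·(cosh(S/(2a)) − 1) = 51.292582·(cosh(1.300139) − 1) = 49.812831
T_max/T_min = cosh(S/(2a)) = 1.971151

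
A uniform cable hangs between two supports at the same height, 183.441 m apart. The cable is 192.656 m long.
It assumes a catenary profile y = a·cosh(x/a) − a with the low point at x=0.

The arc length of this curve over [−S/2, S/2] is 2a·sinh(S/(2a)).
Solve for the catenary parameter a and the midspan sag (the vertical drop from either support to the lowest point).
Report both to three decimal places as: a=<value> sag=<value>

seed: a₀ = √(S³/(24(L−S))) = √(183.441³/(24·9.215)) = 167.067250
iter 1: u=0.549003  f(a)=+1.399e-01  f'(a)=-1.137e-01  a ← 167.067250 − (+1.399e-01/-1.137e-01) = 168.297706
iter 2: u=0.544990  f(a)=+1.560e-03  f'(a)=-1.112e-01  a ← 168.297706 − (+1.560e-03/-1.112e-01) = 168.311743
iter 3: u=0.544944  f(a)=+1.990e-07  f'(a)=-1.111e-01  a ← 168.311743 − (+1.990e-07/-1.111e-01) = 168.311745
iter 4: u=0.544944  f(a)=+2.842e-14  f'(a)=-1.111e-01  a ← 168.311745 − (+2.842e-14/-1.111e-01) = 168.311745
converged: |Δa| < 1e-12 after 4 iterations
sag = a·(cosh(S/(2a)) − 1) = 168.311745·(cosh(0.544944) − 1) = 25.615889
T_max/T_min = cosh(S/(2a)) = 1.152193

a=168.312 sag=25.616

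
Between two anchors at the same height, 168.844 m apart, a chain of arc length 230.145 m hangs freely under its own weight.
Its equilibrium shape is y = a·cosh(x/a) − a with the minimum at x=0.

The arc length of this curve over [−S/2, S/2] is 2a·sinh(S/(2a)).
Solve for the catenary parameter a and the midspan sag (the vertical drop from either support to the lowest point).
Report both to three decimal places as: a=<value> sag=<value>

a=60.086 sag=69.730

seed: a₀ = √(S³/(24(L−S))) = √(168.844³/(24·61.301)) = 57.199081
iter 1: u=1.475933  f(a)=+7.034e+00  f'(a)=-2.648e+00  a ← 57.199081 − (+7.034e+00/-2.648e+00) = 59.855185
iter 2: u=1.410438  f(a)=+5.196e-01  f'(a)=-2.270e+00  a ← 59.855185 − (+5.196e-01/-2.270e+00) = 60.084079
iter 3: u=1.405064  f(a)=+3.336e-03  f'(a)=-2.241e+00  a ← 60.084079 − (+3.336e-03/-2.241e+00) = 60.085567
iter 4: u=1.405030  f(a)=+1.394e-07  f'(a)=-2.241e+00  a ← 60.085567 − (+1.394e-07/-2.241e+00) = 60.085567
iter 5: u=1.405030  f(a)=+2.842e-14  f'(a)=-2.241e+00  a ← 60.085567 − (+2.842e-14/-2.241e+00) = 60.085567
converged: |Δa| < 1e-12 after 5 iterations
sag = a·(cosh(S/(2a)) − 1) = 60.085567·(cosh(1.405030) − 1) = 69.729515
T_max/T_min = cosh(S/(2a)) = 2.160504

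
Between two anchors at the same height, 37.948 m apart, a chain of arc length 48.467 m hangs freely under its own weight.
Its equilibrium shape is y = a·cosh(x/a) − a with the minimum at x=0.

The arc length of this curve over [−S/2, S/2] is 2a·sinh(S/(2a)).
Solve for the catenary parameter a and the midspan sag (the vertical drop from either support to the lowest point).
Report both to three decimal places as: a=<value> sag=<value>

seed: a₀ = √(S³/(24(L−S))) = √(37.948³/(24·10.519)) = 14.712636
iter 1: u=1.289640  f(a)=+9.102e-01  f'(a)=-1.682e+00  a ← 14.712636 − (+9.102e-01/-1.682e+00) = 15.253673
iter 2: u=1.243897  f(a)=+5.262e-02  f'(a)=-1.493e+00  a ← 15.253673 − (+5.262e-02/-1.493e+00) = 15.288917
iter 3: u=1.241030  f(a)=+1.997e-04  f'(a)=-1.482e+00  a ← 15.288917 − (+1.997e-04/-1.482e+00) = 15.289051
iter 4: u=1.241019  f(a)=+2.901e-09  f'(a)=-1.482e+00  a ← 15.289051 − (+2.901e-09/-1.482e+00) = 15.289051
iter 5: u=1.241019  f(a)=+0.000e+00  f'(a)=-1.482e+00  a ← 15.289051 − (+0.000e+00/-1.482e+00) = 15.289051
converged: |Δa| < 1e-12 after 5 iterations
sag = a·(cosh(S/(2a)) − 1) = 15.289051·(cosh(1.241019) − 1) = 13.364354
T_max/T_min = cosh(S/(2a)) = 1.874113

a=15.289 sag=13.364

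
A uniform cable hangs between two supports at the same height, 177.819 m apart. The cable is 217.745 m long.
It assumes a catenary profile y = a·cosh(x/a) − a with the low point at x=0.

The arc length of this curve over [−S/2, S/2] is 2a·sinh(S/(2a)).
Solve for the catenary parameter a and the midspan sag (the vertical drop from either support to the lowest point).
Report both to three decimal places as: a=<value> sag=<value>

seed: a₀ = √(S³/(24(L−S))) = √(177.819³/(24·39.926)) = 76.600874
iter 1: u=1.160685  f(a)=+2.777e+00  f'(a)=-1.190e+00  a ← 76.600874 − (+2.777e+00/-1.190e+00) = 78.935113
iter 2: u=1.126362  f(a)=+1.320e-01  f'(a)=-1.079e+00  a ← 78.935113 − (+1.320e-01/-1.079e+00) = 79.057436
iter 3: u=1.124619  f(a)=+3.312e-04  f'(a)=-1.074e+00  a ← 79.057436 − (+3.312e-04/-1.074e+00) = 79.057744
iter 4: u=1.124615  f(a)=+2.096e-09  f'(a)=-1.074e+00  a ← 79.057744 − (+2.096e-09/-1.074e+00) = 79.057744
iter 5: u=1.124615  f(a)=+0.000e+00  f'(a)=-1.074e+00  a ← 79.057744 − (+0.000e+00/-1.074e+00) = 79.057744
converged: |Δa| < 1e-12 after 5 iterations
sag = a·(cosh(S/(2a)) − 1) = 79.057744·(cosh(1.124615) − 1) = 55.490939
T_max/T_min = cosh(S/(2a)) = 1.701904

a=79.058 sag=55.491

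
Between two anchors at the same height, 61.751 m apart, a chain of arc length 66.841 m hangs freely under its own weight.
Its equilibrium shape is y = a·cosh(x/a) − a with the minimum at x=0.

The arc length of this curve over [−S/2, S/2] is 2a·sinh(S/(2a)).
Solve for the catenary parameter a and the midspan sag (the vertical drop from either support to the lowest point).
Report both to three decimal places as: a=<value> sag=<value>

seed: a₀ = √(S³/(24(L−S))) = √(61.751³/(24·5.090)) = 43.903736
iter 1: u=0.703254  f(a)=+1.274e-01  f'(a)=-2.435e-01  a ← 43.903736 − (+1.274e-01/-2.435e-01) = 44.426682
iter 2: u=0.694977  f(a)=+2.311e-03  f'(a)=-2.348e-01  a ← 44.426682 − (+2.311e-03/-2.348e-01) = 44.436526
iter 3: u=0.694823  f(a)=+7.924e-07  f'(a)=-2.346e-01  a ← 44.436526 − (+7.924e-07/-2.346e-01) = 44.436530
iter 4: u=0.694822  f(a)=+8.527e-14  f'(a)=-2.346e-01  a ← 44.436530 − (+8.527e-14/-2.346e-01) = 44.436530
converged: |Δa| < 1e-12 after 4 iterations
sag = a·(cosh(S/(2a)) − 1) = 44.436530·(cosh(0.694822) − 1) = 11.165044
T_max/T_min = cosh(S/(2a)) = 1.251258

a=44.437 sag=11.165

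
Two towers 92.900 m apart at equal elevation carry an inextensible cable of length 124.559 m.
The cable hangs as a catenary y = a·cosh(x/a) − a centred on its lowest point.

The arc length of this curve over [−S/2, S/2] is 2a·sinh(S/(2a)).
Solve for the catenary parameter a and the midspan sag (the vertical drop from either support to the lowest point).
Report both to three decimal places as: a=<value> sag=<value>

a=34.029 sag=36.941

seed: a₀ = √(S³/(24(L−S))) = √(92.900³/(24·31.659)) = 32.483989
iter 1: u=1.429935  f(a)=+3.399e+00  f'(a)=-2.378e+00  a ← 32.483989 − (+3.399e+00/-2.378e+00) = 33.913265
iter 2: u=1.369671  f(a)=+2.372e-01  f'(a)=-2.057e+00  a ← 33.913265 − (+2.372e-01/-2.057e+00) = 34.028594
iter 3: u=1.365028  f(a)=+1.347e-03  f'(a)=-2.033e+00  a ← 34.028594 − (+1.347e-03/-2.033e+00) = 34.029257
iter 4: u=1.365002  f(a)=+4.397e-08  f'(a)=-2.033e+00  a ← 34.029257 − (+4.397e-08/-2.033e+00) = 34.029257
iter 5: u=1.365002  f(a)=+0.000e+00  f'(a)=-2.033e+00  a ← 34.029257 − (+0.000e+00/-2.033e+00) = 34.029257
converged: |Δa| < 1e-12 after 5 iterations
sag = a·(cosh(S/(2a)) − 1) = 34.029257·(cosh(1.365002) − 1) = 36.940641
T_max/T_min = cosh(S/(2a)) = 2.085555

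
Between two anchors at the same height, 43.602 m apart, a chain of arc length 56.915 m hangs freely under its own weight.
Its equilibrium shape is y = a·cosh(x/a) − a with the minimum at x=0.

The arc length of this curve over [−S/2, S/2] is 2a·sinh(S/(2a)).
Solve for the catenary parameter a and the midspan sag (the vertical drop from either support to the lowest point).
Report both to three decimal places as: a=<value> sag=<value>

a=16.798 sag=16.247

seed: a₀ = √(S³/(24(L−S))) = √(43.602³/(24·13.313)) = 16.107051
iter 1: u=1.353507  f(a)=+1.274e+00  f'(a)=-1.976e+00  a ← 16.107051 − (+1.274e+00/-1.976e+00) = 16.751669
iter 2: u=1.301423  f(a)=+8.047e-02  f'(a)=-1.734e+00  a ← 16.751669 − (+8.047e-02/-1.734e+00) = 16.798081
iter 3: u=1.297827  f(a)=+3.690e-04  f'(a)=-1.718e+00  a ← 16.798081 − (+3.690e-04/-1.718e+00) = 16.798295
iter 4: u=1.297810  f(a)=+7.835e-09  f'(a)=-1.718e+00  a ← 16.798295 − (+7.835e-09/-1.718e+00) = 16.798295
iter 5: u=1.297810  f(a)=+1.421e-14  f'(a)=-1.718e+00  a ← 16.798295 − (+1.421e-14/-1.718e+00) = 16.798295
converged: |Δa| < 1e-12 after 5 iterations
sag = a·(cosh(S/(2a)) − 1) = 16.798295·(cosh(1.297810) − 1) = 16.247310
T_max/T_min = cosh(S/(2a)) = 1.967200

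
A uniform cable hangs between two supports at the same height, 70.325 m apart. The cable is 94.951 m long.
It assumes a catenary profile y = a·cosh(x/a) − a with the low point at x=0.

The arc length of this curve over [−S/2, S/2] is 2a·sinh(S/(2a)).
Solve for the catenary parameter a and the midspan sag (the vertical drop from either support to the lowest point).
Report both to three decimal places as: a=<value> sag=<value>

seed: a₀ = √(S³/(24(L−S))) = √(70.325³/(24·24.626)) = 24.258394
iter 1: u=1.449498  f(a)=+2.720e+00  f'(a)=-2.490e+00  a ← 24.258394 − (+2.720e+00/-2.490e+00) = 25.350803
iter 2: u=1.387037  f(a)=+1.945e-01  f'(a)=-2.146e+00  a ← 25.350803 − (+1.945e-01/-2.146e+00) = 25.441473
iter 3: u=1.382094  f(a)=+1.164e-03  f'(a)=-2.120e+00  a ← 25.441473 − (+1.164e-03/-2.120e+00) = 25.442022
iter 4: u=1.382064  f(a)=+4.227e-08  f'(a)=-2.120e+00  a ← 25.442022 − (+4.227e-08/-2.120e+00) = 25.442022
iter 5: u=1.382064  f(a)=+2.842e-14  f'(a)=-2.120e+00  a ← 25.442022 − (+2.842e-14/-2.120e+00) = 25.442022
converged: |Δa| < 1e-12 after 5 iterations
sag = a·(cosh(S/(2a)) − 1) = 25.442022·(cosh(1.382064) − 1) = 28.420948
T_max/T_min = cosh(S/(2a)) = 2.117087

a=25.442 sag=28.421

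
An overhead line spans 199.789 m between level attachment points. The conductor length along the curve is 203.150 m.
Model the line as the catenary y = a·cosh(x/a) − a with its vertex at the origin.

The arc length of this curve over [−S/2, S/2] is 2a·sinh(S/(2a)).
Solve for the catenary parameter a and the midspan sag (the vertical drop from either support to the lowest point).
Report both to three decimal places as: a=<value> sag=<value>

seed: a₀ = √(S³/(24(L−S))) = √(199.789³/(24·3.361)) = 314.425299
iter 1: u=0.317705  f(a)=+1.700e-02  f'(a)=-2.160e-02  a ← 314.425299 − (+1.700e-02/-2.160e-02) = 315.212657
iter 2: u=0.316911  f(a)=+6.408e-05  f'(a)=-2.143e-02  a ← 315.212657 − (+6.408e-05/-2.143e-02) = 315.215647
iter 3: u=0.316908  f(a)=+9.178e-10  f'(a)=-2.143e-02  a ← 315.215647 − (+9.178e-10/-2.143e-02) = 315.215647
iter 4: u=0.316908  f(a)=+0.000e+00  f'(a)=-2.143e-02  a ← 315.215647 − (+0.000e+00/-2.143e-02) = 315.215647
converged: |Δa| < 1e-12 after 4 iterations
sag = a·(cosh(S/(2a)) − 1) = 315.215647·(cosh(0.316908) − 1) = 15.961624
T_max/T_min = cosh(S/(2a)) = 1.050637

a=315.216 sag=15.962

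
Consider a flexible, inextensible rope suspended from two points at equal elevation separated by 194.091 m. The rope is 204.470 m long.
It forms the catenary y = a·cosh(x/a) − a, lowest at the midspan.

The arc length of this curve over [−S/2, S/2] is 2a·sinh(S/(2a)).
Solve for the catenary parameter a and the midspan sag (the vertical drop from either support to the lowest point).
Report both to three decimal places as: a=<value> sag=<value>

a=172.684 sag=27.994

seed: a₀ = √(S³/(24(L−S))) = √(194.091³/(24·10.379)) = 171.326570
iter 1: u=0.566436  f(a)=+1.678e-01  f'(a)=-1.251e-01  a ← 171.326570 − (+1.678e-01/-1.251e-01) = 172.667836
iter 2: u=0.562036  f(a)=+1.991e-03  f'(a)=-1.221e-01  a ← 172.667836 − (+1.991e-03/-1.221e-01) = 172.684134
iter 3: u=0.561983  f(a)=+2.877e-07  f'(a)=-1.221e-01  a ← 172.684134 − (+2.877e-07/-1.221e-01) = 172.684136
iter 4: u=0.561983  f(a)=+2.842e-14  f'(a)=-1.221e-01  a ← 172.684136 − (+2.842e-14/-1.221e-01) = 172.684136
converged: |Δa| < 1e-12 after 4 iterations
sag = a·(cosh(S/(2a)) − 1) = 172.684136·(cosh(0.561983) − 1) = 27.994229
T_max/T_min = cosh(S/(2a)) = 1.162112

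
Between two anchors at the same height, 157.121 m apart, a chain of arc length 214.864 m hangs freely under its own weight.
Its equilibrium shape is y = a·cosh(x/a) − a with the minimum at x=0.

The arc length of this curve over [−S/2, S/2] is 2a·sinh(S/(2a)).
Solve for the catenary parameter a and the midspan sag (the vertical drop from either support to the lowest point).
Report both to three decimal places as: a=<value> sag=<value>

seed: a₀ = √(S³/(24(L−S))) = √(157.121³/(24·57.743)) = 52.904920
iter 1: u=1.484938  f(a)=+6.711e+00  f'(a)=-2.704e+00  a ← 52.904920 − (+6.711e+00/-2.704e+00) = 55.387033
iter 2: u=1.418392  f(a)=+5.012e-01  f'(a)=-2.314e+00  a ← 55.387033 − (+5.012e-01/-2.314e+00) = 55.603654
iter 3: u=1.412866  f(a)=+3.294e-03  f'(a)=-2.283e+00  a ← 55.603654 − (+3.294e-03/-2.283e+00) = 55.605097
iter 4: u=1.412829  f(a)=+1.444e-07  f'(a)=-2.283e+00  a ← 55.605097 − (+1.444e-07/-2.283e+00) = 55.605097
iter 5: u=1.412829  f(a)=+5.684e-14  f'(a)=-2.283e+00  a ← 55.605097 − (+5.684e-14/-2.283e+00) = 55.605097
converged: |Δa| < 1e-12 after 5 iterations
sag = a·(cosh(S/(2a)) − 1) = 55.605097·(cosh(1.412829) − 1) = 65.364161
T_max/T_min = cosh(S/(2a)) = 2.175507

a=55.605 sag=65.364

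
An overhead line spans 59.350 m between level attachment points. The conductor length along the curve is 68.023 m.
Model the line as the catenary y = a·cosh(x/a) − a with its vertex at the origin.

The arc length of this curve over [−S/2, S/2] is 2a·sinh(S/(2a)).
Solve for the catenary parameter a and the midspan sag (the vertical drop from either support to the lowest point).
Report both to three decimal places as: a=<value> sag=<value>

a=32.364 sag=14.585

seed: a₀ = √(S³/(24(L−S))) = √(59.350³/(24·8.673)) = 31.691354
iter 1: u=0.936375  f(a)=+3.883e-01  f'(a)=-5.969e-01  a ← 31.691354 − (+3.883e-01/-5.969e-01) = 32.341856
iter 2: u=0.917542  f(a)=+1.228e-02  f'(a)=-5.597e-01  a ← 32.341856 − (+1.228e-02/-5.597e-01) = 32.363792
iter 3: u=0.916920  f(a)=+1.316e-05  f'(a)=-5.585e-01  a ← 32.363792 − (+1.316e-05/-5.585e-01) = 32.363815
iter 4: u=0.916919  f(a)=+1.515e-11  f'(a)=-5.585e-01  a ← 32.363815 − (+1.515e-11/-5.585e-01) = 32.363815
converged: |Δa| < 1e-12 after 4 iterations
sag = a·(cosh(S/(2a)) − 1) = 32.363815·(cosh(0.916919) − 1) = 14.585079
T_max/T_min = cosh(S/(2a)) = 1.450660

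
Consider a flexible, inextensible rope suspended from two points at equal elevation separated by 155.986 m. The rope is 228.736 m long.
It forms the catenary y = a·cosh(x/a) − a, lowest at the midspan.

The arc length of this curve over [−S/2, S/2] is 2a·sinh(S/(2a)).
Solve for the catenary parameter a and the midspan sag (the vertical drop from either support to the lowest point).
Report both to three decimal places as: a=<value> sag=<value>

seed: a₀ = √(S³/(24(L−S))) = √(155.986³/(24·72.750)) = 46.623655
iter 1: u=1.672820  f(a)=+1.088e+01  f'(a)=-4.086e+00  a ← 46.623655 − (+1.088e+01/-4.086e+00) = 49.287445
iter 2: u=1.582411  f(a)=+1.002e+00  f'(a)=-3.365e+00  a ← 49.287445 − (+1.002e+00/-3.365e+00) = 49.585353
iter 3: u=1.572904  f(a)=+1.041e-02  f'(a)=-3.295e+00  a ← 49.585353 − (+1.041e-02/-3.295e+00) = 49.588512
iter 4: u=1.572804  f(a)=+1.148e-06  f'(a)=-3.295e+00  a ← 49.588512 − (+1.148e-06/-3.295e+00) = 49.588512
iter 5: u=1.572804  f(a)=+2.842e-14  f'(a)=-3.295e+00  a ← 49.588512 − (+2.842e-14/-3.295e+00) = 49.588512
converged: |Δa| < 1e-12 after 5 iterations
sag = a·(cosh(S/(2a)) − 1) = 49.588512·(cosh(1.572804) − 1) = 75.067254
T_max/T_min = cosh(S/(2a)) = 2.513803

a=49.589 sag=75.067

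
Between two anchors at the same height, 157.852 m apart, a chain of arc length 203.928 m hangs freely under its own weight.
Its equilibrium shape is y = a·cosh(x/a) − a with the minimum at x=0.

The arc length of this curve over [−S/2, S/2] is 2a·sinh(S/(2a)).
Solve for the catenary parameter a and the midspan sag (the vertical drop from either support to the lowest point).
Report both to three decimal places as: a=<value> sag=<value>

a=62.093 sag=57.290

seed: a₀ = √(S³/(24(L−S))) = √(157.852³/(24·46.076)) = 59.639244
iter 1: u=1.323390  f(a)=+4.207e+00  f'(a)=-1.833e+00  a ← 59.639244 − (+4.207e+00/-1.833e+00) = 61.934173
iter 2: u=1.274353  f(a)=+2.550e-01  f'(a)=-1.617e+00  a ← 61.934173 − (+2.550e-01/-1.617e+00) = 62.091879
iter 3: u=1.271116  f(a)=+1.071e-03  f'(a)=-1.604e+00  a ← 62.091879 − (+1.071e-03/-1.604e+00) = 62.092547
iter 4: u=1.271103  f(a)=+1.906e-08  f'(a)=-1.604e+00  a ← 62.092547 − (+1.906e-08/-1.604e+00) = 62.092547
iter 5: u=1.271103  f(a)=-2.842e-14  f'(a)=-1.604e+00  a ← 62.092547 − (-2.842e-14/-1.604e+00) = 62.092547
converged: |Δa| < 1e-12 after 5 iterations
sag = a·(cosh(S/(2a)) − 1) = 62.092547·(cosh(1.271103) − 1) = 57.289787
T_max/T_min = cosh(S/(2a)) = 1.922652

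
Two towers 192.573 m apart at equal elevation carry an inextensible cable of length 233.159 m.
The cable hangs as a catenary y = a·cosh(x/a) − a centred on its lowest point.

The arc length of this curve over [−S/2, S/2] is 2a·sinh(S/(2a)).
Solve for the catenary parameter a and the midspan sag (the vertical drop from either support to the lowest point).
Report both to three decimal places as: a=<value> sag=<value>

seed: a₀ = √(S³/(24(L−S))) = √(192.573³/(24·40.586)) = 85.624756
iter 1: u=1.124517  f(a)=+2.645e+00  f'(a)=-1.073e+00  a ← 85.624756 − (+2.645e+00/-1.073e+00) = 88.088628
iter 2: u=1.093064  f(a)=+1.185e-01  f'(a)=-9.792e-01  a ← 88.088628 − (+1.185e-01/-9.792e-01) = 88.209593
iter 3: u=1.091565  f(a)=+2.623e-04  f'(a)=-9.749e-01  a ← 88.209593 − (+2.623e-04/-9.749e-01) = 88.209862
iter 4: u=1.091562  f(a)=+1.292e-09  f'(a)=-9.749e-01  a ← 88.209862 − (+1.292e-09/-9.749e-01) = 88.209862
iter 5: u=1.091562  f(a)=-5.684e-14  f'(a)=-9.749e-01  a ← 88.209862 − (-5.684e-14/-9.749e-01) = 88.209862
converged: |Δa| < 1e-12 after 5 iterations
sag = a·(cosh(S/(2a)) − 1) = 88.209862·(cosh(1.091562) − 1) = 57.980971
T_max/T_min = cosh(S/(2a)) = 1.657307

a=88.210 sag=57.981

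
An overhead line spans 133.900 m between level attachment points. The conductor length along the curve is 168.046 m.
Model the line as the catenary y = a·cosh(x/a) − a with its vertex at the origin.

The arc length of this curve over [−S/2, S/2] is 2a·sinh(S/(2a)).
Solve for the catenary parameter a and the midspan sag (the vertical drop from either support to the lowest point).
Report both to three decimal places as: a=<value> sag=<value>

seed: a₀ = √(S³/(24(L−S))) = √(133.900³/(24·34.146)) = 54.124678
iter 1: u=1.236959  f(a)=+2.710e+00  f'(a)=-1.466e+00  a ← 54.124678 − (+2.710e+00/-1.466e+00) = 55.973329
iter 2: u=1.196105  f(a)=+1.450e-01  f'(a)=-1.313e+00  a ← 55.973329 − (+1.450e-01/-1.313e+00) = 56.083802
iter 3: u=1.193749  f(a)=+4.673e-04  f'(a)=-1.304e+00  a ← 56.083802 − (+4.673e-04/-1.304e+00) = 56.084160
iter 4: u=1.193742  f(a)=+4.888e-09  f'(a)=-1.304e+00  a ← 56.084160 − (+4.888e-09/-1.304e+00) = 56.084160
iter 5: u=1.193742  f(a)=-5.684e-14  f'(a)=-1.304e+00  a ← 56.084160 − (-5.684e-14/-1.304e+00) = 56.084160
converged: |Δa| < 1e-12 after 5 iterations
sag = a·(cosh(S/(2a)) − 1) = 56.084160·(cosh(1.193742) − 1) = 44.937112
T_max/T_min = cosh(S/(2a)) = 1.801244

a=56.084 sag=44.937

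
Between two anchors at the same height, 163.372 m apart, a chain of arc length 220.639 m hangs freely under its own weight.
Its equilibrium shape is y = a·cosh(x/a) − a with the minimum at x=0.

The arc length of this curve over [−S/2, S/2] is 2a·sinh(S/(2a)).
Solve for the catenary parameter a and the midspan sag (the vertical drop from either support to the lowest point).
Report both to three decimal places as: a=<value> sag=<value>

a=59.077 sag=66.065

seed: a₀ = √(S³/(24(L−S))) = √(163.372³/(24·57.267)) = 56.325960
iter 1: u=1.450237  f(a)=+6.333e+00  f'(a)=-2.494e+00  a ← 56.325960 − (+6.333e+00/-2.494e+00) = 58.864644
iter 2: u=1.387692  f(a)=+4.533e-01  f'(a)=-2.149e+00  a ← 58.864644 − (+4.533e-01/-2.149e+00) = 59.075578
iter 3: u=1.382737  f(a)=+2.719e-03  f'(a)=-2.123e+00  a ← 59.075578 − (+2.719e-03/-2.123e+00) = 59.076859
iter 4: u=1.382707  f(a)=+9.908e-08  f'(a)=-2.123e+00  a ← 59.076859 − (+9.908e-08/-2.123e+00) = 59.076859
iter 5: u=1.382707  f(a)=+2.842e-14  f'(a)=-2.123e+00  a ← 59.076859 − (+2.842e-14/-2.123e+00) = 59.076859
converged: |Δa| < 1e-12 after 5 iterations
sag = a·(cosh(S/(2a)) − 1) = 59.076859·(cosh(1.382707) − 1) = 66.064930
T_max/T_min = cosh(S/(2a)) = 2.118288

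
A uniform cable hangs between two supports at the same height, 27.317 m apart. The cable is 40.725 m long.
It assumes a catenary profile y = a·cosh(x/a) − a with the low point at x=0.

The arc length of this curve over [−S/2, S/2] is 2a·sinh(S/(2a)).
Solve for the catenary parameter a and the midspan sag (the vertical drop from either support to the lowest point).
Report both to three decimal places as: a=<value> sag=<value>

seed: a₀ = √(S³/(24(L−S))) = √(27.317³/(24·13.408)) = 7.959062
iter 1: u=1.716094  f(a)=+2.119e+00  f'(a)=-4.472e+00  a ← 7.959062 − (+2.119e+00/-4.472e+00) = 8.432832
iter 2: u=1.619681  f(a)=+2.039e-01  f'(a)=-3.649e+00  a ← 8.432832 − (+2.039e-01/-3.649e+00) = 8.488713
iter 3: u=1.609019  f(a)=+2.333e-03  f'(a)=-3.566e+00  a ← 8.488713 − (+2.333e-03/-3.566e+00) = 8.489367
iter 4: u=1.608895  f(a)=+3.131e-07  f'(a)=-3.565e+00  a ← 8.489367 − (+3.131e-07/-3.565e+00) = 8.489367
iter 5: u=1.608895  f(a)=-7.105e-15  f'(a)=-3.565e+00  a ← 8.489367 − (-7.105e-15/-3.565e+00) = 8.489367
converged: |Δa| < 1e-12 after 5 iterations
sag = a·(cosh(S/(2a)) − 1) = 8.489367·(cosh(1.608895) − 1) = 13.571928
T_max/T_min = cosh(S/(2a)) = 2.598697

a=8.489 sag=13.572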